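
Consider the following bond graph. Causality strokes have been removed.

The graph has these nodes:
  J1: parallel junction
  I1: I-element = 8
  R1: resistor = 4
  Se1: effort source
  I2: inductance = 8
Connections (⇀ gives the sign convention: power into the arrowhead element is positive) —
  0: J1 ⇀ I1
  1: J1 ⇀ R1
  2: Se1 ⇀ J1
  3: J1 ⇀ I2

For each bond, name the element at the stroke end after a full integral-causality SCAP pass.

bond 0 stroke→I1
bond 1 stroke→R1
bond 2 stroke→J1
bond 3 stroke→I2

bond 2 stroke at J1  (Se1 (Se) sets effort on bond)
bond 0 stroke at I1  (J1: bond 2 brought effort, rest push out)
bond 1 stroke at R1  (0-jn J1 has e-setter on 2)
bond 3 stroke at I2  (J1: bond 2 brought effort, rest push out)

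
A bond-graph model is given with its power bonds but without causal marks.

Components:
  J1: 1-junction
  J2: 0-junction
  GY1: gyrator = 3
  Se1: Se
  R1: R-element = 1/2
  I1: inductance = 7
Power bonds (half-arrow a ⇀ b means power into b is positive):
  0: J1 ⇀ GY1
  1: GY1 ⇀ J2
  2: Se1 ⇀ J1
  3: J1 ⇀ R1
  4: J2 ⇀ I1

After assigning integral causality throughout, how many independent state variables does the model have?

β2 |J1  (source Se1 imposes e)
β4 |I1  (I1: I, integral causality)
β1 |J2  (only one effort-in slot at J2)
β0 |J1  (GY GY1: same side as bond 1)
β3 |R1  (J1 needs exactly one f-in)

1  (I1 all integral)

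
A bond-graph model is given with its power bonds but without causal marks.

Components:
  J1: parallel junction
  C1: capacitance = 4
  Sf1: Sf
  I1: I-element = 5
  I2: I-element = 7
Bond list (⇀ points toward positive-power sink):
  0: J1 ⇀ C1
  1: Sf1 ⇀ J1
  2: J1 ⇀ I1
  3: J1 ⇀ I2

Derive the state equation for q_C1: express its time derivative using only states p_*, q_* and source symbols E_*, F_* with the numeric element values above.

dq_C1/dt = F_Sf1 - p_I1/5 - p_I2/7

#1 stroke at Sf1  (Sf1 fixes flow; stroke at Sf1)
#0 stroke at J1  (C1: C, integral causality)
#2 stroke at I1  (common-e at J1 fixed by 0)
#3 stroke at I2  (J1: bond 0 brought effort, rest push out)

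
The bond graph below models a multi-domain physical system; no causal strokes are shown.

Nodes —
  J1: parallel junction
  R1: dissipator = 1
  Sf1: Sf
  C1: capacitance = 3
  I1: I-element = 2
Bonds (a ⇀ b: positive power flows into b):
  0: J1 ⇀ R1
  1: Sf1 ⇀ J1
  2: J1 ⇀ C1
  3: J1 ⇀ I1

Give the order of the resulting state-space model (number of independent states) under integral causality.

2  (C1, I1 all integral)

#1 →Sf1  (source Sf1 imposes f)
#2 →J1  (prefer integral on C1)
#0 →R1  (J1: bond 2 brought effort, rest push out)
#3 →I1  (J1: bond 2 brought effort, rest push out)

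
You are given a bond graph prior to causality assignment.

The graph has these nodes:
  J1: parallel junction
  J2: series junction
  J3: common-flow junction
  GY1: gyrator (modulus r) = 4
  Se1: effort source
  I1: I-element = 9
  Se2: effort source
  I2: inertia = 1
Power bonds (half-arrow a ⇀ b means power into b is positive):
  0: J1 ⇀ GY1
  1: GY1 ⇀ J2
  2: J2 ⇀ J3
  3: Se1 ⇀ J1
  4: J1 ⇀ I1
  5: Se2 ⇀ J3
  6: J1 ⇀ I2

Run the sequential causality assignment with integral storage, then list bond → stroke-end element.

β3 stroke→J1  (Se1: effort source, stroke at far end)
β5 stroke→J3  (Se2 (Se) sets effort on bond)
β0 stroke→GY1  (J1 effort already set via bond 3)
β4 stroke→I1  (0-jn J1 has e-setter on 3)
β6 stroke→I2  (0-jn J1 has e-setter on 3)
β2 stroke→J2  (J3 needs exactly one f-in)
β1 stroke→GY1  (GY GY1: same side as bond 0)

bond 0 |GY1
bond 1 |GY1
bond 2 |J2
bond 3 |J1
bond 4 |I1
bond 5 |J3
bond 6 |I2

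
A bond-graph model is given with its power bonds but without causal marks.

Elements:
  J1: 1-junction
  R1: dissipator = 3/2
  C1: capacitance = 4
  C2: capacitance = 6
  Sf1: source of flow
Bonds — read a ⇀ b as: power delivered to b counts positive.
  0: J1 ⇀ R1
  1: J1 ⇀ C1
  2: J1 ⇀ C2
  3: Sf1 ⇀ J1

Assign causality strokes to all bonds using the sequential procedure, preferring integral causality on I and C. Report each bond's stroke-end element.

#3 →Sf1  (Sf1 fixes flow; stroke at Sf1)
#0 →J1  (J1: bond 3 brought flow, rest push out)
#1 →J1  (1-jn J1 has f-setter on 3)
#2 →J1  (J1 flow already set via bond 3)

bond 0 →J1
bond 1 →J1
bond 2 →J1
bond 3 →Sf1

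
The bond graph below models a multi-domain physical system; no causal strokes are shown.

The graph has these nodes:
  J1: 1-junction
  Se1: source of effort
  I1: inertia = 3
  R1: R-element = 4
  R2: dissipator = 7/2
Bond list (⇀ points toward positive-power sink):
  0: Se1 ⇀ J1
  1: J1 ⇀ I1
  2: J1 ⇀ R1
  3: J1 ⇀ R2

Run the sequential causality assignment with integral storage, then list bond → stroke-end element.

b0 |J1
b1 |I1
b2 |J1
b3 |J1

#0 stroke→J1  (Se1 fixes effort; stroke away)
#1 stroke→I1  (I1 outputs flow p/I1)
#2 stroke→J1  (J1 flow already set via bond 1)
#3 stroke→J1  (1-jn J1 has f-setter on 1)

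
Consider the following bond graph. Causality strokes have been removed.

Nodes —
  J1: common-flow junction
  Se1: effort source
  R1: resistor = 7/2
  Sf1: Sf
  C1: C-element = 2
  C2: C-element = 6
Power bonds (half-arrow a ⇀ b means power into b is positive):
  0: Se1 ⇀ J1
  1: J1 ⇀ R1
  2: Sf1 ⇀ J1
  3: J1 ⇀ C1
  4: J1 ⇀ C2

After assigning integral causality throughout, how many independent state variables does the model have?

2  (C1, C2 all integral)

β0 stroke→J1  (Se1 (Se) sets effort on bond)
β2 stroke→Sf1  (Sf1 fixes flow; stroke at Sf1)
β1 stroke→J1  (common-f at J1 fixed by 2)
β3 stroke→J1  (J1: bond 2 brought flow, rest push out)
β4 stroke→J1  (J1 flow already set via bond 2)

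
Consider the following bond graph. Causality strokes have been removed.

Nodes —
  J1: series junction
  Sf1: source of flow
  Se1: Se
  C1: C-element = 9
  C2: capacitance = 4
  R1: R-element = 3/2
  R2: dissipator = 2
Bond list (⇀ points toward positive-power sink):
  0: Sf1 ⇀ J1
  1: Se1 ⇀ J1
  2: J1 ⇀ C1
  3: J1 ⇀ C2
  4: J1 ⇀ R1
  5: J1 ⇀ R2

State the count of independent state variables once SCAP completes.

2  (C1, C2 all integral)

bond 0 |Sf1  (Sf1: flow source, stroke at near end)
bond 1 |J1  (Se1 fixes effort; stroke away)
bond 2 |J1  (common-f at J1 fixed by 0)
bond 3 |J1  (common-f at J1 fixed by 0)
bond 4 |J1  (J1 flow already set via bond 0)
bond 5 |J1  (common-f at J1 fixed by 0)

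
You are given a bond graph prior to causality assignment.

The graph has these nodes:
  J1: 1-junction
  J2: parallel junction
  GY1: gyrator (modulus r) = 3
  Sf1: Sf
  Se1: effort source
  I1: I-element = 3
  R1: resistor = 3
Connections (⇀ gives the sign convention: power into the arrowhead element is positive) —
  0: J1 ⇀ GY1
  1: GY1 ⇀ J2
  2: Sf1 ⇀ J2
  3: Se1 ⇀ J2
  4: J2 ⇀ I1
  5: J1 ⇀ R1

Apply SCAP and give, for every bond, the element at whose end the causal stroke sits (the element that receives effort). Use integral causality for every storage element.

#0 stroke at GY1
#1 stroke at GY1
#2 stroke at Sf1
#3 stroke at J2
#4 stroke at I1
#5 stroke at J1

β2 stroke→Sf1  (source Sf1 imposes f)
β3 stroke→J2  (source Se1 imposes e)
β1 stroke→GY1  (0-jn J2 has e-setter on 3)
β4 stroke→I1  (common-e at J2 fixed by 3)
β0 stroke→GY1  (GY1: gyrator matches bond 1)
β5 stroke→J1  (1-jn J1 has f-setter on 0)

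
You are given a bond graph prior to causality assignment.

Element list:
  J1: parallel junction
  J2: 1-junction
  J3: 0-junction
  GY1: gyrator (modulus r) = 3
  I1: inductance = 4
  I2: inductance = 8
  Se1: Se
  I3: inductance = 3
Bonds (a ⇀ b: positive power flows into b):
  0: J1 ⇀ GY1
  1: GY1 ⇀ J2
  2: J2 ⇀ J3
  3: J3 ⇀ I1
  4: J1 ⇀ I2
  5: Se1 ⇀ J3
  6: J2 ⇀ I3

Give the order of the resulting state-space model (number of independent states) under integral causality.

3  (I1, I2, I3 all integral)

#5 |J3  (Se1 fixes effort; stroke away)
#2 |J2  (common-e at J3 fixed by 5)
#3 |I1  (common-e at J3 fixed by 5)
#4 |I2  (I2 integral (f out))
#0 |J1  (J1 needs exactly one e-in)
#1 |J2  (GY1 both-in/both-out from 0)
#6 |I3  (closing 1-jn rule on J2)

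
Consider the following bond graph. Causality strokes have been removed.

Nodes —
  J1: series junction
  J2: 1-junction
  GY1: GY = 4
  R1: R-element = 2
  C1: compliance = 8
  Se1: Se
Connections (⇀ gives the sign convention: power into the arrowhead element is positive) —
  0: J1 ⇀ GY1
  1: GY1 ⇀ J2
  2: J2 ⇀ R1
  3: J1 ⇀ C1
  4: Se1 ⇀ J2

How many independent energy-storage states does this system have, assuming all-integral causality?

#4 |J2  (Se1: effort source, stroke at far end)
#3 |J1  (prefer integral on C1)
#0 |GY1  (J1 needs exactly one f-in)
#1 |GY1  (through GY1, causality inverts; strokes same side of GY1)
#2 |J2  (J2: bond 1 brought flow, rest push out)

1  (C1 all integral)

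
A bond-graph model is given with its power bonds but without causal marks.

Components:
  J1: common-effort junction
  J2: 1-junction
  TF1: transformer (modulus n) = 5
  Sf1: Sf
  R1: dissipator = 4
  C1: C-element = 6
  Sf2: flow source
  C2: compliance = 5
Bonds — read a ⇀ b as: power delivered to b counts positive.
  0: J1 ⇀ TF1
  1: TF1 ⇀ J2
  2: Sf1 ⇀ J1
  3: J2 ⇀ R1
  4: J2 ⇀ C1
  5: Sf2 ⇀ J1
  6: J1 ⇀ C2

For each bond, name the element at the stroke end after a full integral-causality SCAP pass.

b2 stroke at Sf1  (Sf1 fixes flow; stroke at Sf1)
b5 stroke at Sf2  (Sf2 fixes flow; stroke at Sf2)
b4 stroke at J2  (prefer integral on C1)
b6 stroke at J1  (C2: C, integral causality)
b0 stroke at TF1  (J1: bond 6 brought effort, rest push out)
b1 stroke at J2  (TF1: transformer flips bond 0)
b3 stroke at R1  (J2: last free bond brings flow in)

b0 stroke at TF1
b1 stroke at J2
b2 stroke at Sf1
b3 stroke at R1
b4 stroke at J2
b5 stroke at Sf2
b6 stroke at J1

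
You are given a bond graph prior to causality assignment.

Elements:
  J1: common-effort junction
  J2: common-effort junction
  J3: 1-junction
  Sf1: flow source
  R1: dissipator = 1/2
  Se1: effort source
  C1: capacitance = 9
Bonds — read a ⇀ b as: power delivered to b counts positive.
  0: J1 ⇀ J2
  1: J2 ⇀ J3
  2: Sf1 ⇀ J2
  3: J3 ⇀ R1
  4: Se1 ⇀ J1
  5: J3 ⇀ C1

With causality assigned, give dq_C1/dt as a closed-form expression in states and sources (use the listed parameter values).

dq_C1/dt = 2*E_Se1 - 2*q_C1/9

b2 |Sf1  (Sf1: flow source, stroke at near end)
b4 |J1  (Se1: effort source, stroke at far end)
b0 |J2  (J1: bond 4 brought effort, rest push out)
b1 |J3  (0-jn J2 has e-setter on 0)
b5 |J3  (C1 integral (e out))
b3 |R1  (J3 needs exactly one f-in)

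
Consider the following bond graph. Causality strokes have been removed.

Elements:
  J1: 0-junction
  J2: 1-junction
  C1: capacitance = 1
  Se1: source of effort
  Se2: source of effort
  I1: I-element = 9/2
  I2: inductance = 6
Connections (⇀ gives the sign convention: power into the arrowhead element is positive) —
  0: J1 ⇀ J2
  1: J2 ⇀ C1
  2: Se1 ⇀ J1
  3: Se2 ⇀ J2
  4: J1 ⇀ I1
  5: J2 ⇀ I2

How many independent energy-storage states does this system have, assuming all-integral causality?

bond 2 stroke at J1  (Se1 (Se) sets effort on bond)
bond 3 stroke at J2  (Se2: effort source, stroke at far end)
bond 0 stroke at J2  (0-jn J1 has e-setter on 2)
bond 4 stroke at I1  (J1: bond 2 brought effort, rest push out)
bond 1 stroke at J2  (prefer integral on C1)
bond 5 stroke at I2  (J2 needs exactly one f-in)

3  (C1, I1, I2 all integral)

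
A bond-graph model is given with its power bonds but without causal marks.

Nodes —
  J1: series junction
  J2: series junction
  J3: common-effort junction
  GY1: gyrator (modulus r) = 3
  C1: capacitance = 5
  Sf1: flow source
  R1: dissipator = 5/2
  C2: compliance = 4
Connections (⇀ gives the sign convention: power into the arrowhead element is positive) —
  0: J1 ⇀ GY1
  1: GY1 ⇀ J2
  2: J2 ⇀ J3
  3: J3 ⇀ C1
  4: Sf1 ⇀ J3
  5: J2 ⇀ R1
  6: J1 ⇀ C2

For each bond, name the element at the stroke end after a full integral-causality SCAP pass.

bond 4 stroke→Sf1  (Sf1: flow source, stroke at near end)
bond 3 stroke→J3  (C1 integral (e out))
bond 2 stroke→J2  (0-jn J3 has e-setter on 3)
bond 6 stroke→J1  (C2 integral (e out))
bond 0 stroke→GY1  (closing 1-jn rule on J1)
bond 1 stroke→GY1  (GY1: gyrator matches bond 0)
bond 5 stroke→J2  (J2 flow already set via bond 1)

bond 0 stroke→GY1
bond 1 stroke→GY1
bond 2 stroke→J2
bond 3 stroke→J3
bond 4 stroke→Sf1
bond 5 stroke→J2
bond 6 stroke→J1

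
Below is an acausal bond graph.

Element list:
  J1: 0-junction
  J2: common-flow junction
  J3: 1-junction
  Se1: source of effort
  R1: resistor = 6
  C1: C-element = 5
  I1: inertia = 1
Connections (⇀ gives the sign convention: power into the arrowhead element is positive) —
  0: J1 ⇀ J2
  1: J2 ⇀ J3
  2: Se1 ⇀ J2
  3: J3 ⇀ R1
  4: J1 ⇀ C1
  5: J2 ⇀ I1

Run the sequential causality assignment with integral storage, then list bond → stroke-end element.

β2 stroke at J2  (Se1 (Se) sets effort on bond)
β4 stroke at J1  (C1 outputs effort q/C1)
β0 stroke at J2  (J1: bond 4 brought effort, rest push out)
β5 stroke at I1  (prefer integral on I1)
β1 stroke at J2  (J2 flow already set via bond 5)
β3 stroke at J3  (J3 flow already set via bond 1)

bond 0 stroke at J2
bond 1 stroke at J2
bond 2 stroke at J2
bond 3 stroke at J3
bond 4 stroke at J1
bond 5 stroke at I1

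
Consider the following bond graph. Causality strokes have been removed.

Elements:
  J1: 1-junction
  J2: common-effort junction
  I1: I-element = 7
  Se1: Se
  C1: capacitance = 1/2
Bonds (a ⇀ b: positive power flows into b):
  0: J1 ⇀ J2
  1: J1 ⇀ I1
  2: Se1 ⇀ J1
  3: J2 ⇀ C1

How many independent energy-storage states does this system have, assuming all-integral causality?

2  (C1, I1 all integral)

β2 stroke at J1  (Se1 fixes effort; stroke away)
β1 stroke at I1  (I1 outputs flow p/I1)
β0 stroke at J1  (J1: bond 1 brought flow, rest push out)
β3 stroke at J2  (J2 needs exactly one e-in)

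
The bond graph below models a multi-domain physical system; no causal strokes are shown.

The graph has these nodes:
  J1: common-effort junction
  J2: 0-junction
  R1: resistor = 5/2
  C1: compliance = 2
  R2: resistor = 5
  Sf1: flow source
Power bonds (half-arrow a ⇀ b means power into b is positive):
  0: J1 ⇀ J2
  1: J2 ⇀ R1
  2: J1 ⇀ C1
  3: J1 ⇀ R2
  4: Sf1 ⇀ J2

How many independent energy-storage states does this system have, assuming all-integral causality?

1  (C1 all integral)

β4 stroke at Sf1  (source Sf1 imposes f)
β2 stroke at J1  (C1 integral (e out))
β0 stroke at J2  (common-e at J1 fixed by 2)
β3 stroke at R2  (0-jn J1 has e-setter on 2)
β1 stroke at R1  (0-jn J2 has e-setter on 0)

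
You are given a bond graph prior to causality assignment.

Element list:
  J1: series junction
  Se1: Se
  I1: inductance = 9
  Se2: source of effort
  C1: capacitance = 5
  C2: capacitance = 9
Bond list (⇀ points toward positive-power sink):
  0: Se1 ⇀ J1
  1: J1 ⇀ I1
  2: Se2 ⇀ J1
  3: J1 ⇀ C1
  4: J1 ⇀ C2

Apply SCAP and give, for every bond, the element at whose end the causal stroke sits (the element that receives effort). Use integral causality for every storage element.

β0 stroke at J1  (source Se1 imposes e)
β2 stroke at J1  (source Se2 imposes e)
β1 stroke at I1  (I1: I, integral causality)
β3 stroke at J1  (common-f at J1 fixed by 1)
β4 stroke at J1  (J1: bond 1 brought flow, rest push out)

β0 stroke at J1
β1 stroke at I1
β2 stroke at J1
β3 stroke at J1
β4 stroke at J1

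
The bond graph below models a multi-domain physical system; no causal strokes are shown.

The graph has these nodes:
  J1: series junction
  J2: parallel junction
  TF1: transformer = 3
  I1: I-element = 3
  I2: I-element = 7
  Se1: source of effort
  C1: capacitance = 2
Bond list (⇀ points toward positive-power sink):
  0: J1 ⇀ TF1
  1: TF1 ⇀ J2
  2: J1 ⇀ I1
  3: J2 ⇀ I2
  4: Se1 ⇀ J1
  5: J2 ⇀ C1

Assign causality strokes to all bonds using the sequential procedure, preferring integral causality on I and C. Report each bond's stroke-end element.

#0 stroke→J1
#1 stroke→TF1
#2 stroke→I1
#3 stroke→I2
#4 stroke→J1
#5 stroke→J2

β4 stroke→J1  (Se1: effort source, stroke at far end)
β2 stroke→I1  (I1: I, integral causality)
β0 stroke→J1  (J1: bond 2 brought flow, rest push out)
β1 stroke→TF1  (TF TF1: opposite of bond 0)
β3 stroke→I2  (prefer integral on I2)
β5 stroke→J2  (only one effort-in slot at J2)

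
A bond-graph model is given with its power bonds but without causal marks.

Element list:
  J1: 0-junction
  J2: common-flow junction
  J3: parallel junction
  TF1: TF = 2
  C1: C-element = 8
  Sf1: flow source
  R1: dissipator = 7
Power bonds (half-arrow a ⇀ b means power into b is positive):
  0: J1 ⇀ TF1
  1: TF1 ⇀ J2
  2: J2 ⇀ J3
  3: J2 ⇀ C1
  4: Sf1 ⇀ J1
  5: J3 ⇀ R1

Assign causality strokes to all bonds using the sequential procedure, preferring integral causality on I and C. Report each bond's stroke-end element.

b4 |Sf1  (Sf1 fixes flow; stroke at Sf1)
b0 |J1  (J1 needs exactly one e-in)
b1 |TF1  (TF1: transformer flips bond 0)
b2 |J2  (J2: bond 1 brought flow, rest push out)
b3 |J2  (J2: bond 1 brought flow, rest push out)
b5 |J3  (J3: last free bond brings effort in)

#0 stroke at J1
#1 stroke at TF1
#2 stroke at J2
#3 stroke at J2
#4 stroke at Sf1
#5 stroke at J3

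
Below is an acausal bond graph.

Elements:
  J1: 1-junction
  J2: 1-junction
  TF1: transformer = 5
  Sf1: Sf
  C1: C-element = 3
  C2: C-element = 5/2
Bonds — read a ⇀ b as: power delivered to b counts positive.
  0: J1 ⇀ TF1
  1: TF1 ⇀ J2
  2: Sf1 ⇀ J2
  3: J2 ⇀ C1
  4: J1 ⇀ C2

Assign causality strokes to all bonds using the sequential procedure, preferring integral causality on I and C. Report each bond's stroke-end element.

#0 stroke→TF1
#1 stroke→J2
#2 stroke→Sf1
#3 stroke→J2
#4 stroke→J1

bond 2 |Sf1  (source Sf1 imposes f)
bond 1 |J2  (J2 flow already set via bond 2)
bond 3 |J2  (1-jn J2 has f-setter on 2)
bond 0 |TF1  (TF1: transformer flips bond 1)
bond 4 |J1  (J1: bond 0 brought flow, rest push out)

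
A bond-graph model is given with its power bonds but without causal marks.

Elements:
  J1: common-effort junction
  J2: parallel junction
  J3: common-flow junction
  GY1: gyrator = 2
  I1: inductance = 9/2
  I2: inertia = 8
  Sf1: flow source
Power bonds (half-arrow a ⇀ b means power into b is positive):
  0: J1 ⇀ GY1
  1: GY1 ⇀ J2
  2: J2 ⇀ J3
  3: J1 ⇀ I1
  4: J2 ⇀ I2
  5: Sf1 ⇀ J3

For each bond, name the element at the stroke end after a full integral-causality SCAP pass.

β0 |J1
β1 |J2
β2 |J3
β3 |I1
β4 |I2
β5 |Sf1

b5 stroke at Sf1  (Sf1 (Sf) sets flow on bond)
b2 stroke at J3  (J3: bond 5 brought flow, rest push out)
b3 stroke at I1  (I1 integral (f out))
b0 stroke at J1  (closing 0-jn rule on J1)
b1 stroke at J2  (GY1 both-in/both-out from 0)
b4 stroke at I2  (J2 effort already set via bond 1)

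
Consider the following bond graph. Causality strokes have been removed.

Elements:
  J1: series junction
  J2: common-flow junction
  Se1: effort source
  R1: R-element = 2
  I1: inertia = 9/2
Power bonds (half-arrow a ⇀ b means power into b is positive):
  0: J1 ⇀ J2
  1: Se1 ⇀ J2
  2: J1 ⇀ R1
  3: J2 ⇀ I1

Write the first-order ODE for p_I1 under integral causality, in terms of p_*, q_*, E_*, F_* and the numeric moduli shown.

dp_I1/dt = E_Se1 - 4*p_I1/9

β1 →J2  (source Se1 imposes e)
β3 →I1  (I1 integral (f out))
β0 →J2  (J2 flow already set via bond 3)
β2 →J1  (1-jn J1 has f-setter on 0)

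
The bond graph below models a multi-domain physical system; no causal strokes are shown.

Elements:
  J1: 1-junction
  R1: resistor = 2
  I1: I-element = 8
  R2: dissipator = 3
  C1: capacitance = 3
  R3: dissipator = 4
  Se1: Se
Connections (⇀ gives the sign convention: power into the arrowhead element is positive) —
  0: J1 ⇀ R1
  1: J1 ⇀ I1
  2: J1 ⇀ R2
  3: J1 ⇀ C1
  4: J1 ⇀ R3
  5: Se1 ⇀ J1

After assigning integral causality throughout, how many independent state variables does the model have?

2  (C1, I1 all integral)

bond 5 |J1  (Se1 fixes effort; stroke away)
bond 1 |I1  (I1 outputs flow p/I1)
bond 0 |J1  (J1 flow already set via bond 1)
bond 2 |J1  (common-f at J1 fixed by 1)
bond 3 |J1  (J1: bond 1 brought flow, rest push out)
bond 4 |J1  (1-jn J1 has f-setter on 1)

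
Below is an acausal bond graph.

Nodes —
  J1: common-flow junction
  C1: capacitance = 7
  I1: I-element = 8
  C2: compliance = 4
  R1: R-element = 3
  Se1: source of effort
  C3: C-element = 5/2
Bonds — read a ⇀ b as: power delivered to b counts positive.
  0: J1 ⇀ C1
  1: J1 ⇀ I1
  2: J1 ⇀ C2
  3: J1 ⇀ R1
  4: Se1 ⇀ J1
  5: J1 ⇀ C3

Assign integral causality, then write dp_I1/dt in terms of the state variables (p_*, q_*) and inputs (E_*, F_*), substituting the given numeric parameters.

dp_I1/dt = E_Se1 - 3*p_I1/8 - q_C1/7 - q_C2/4 - 2*q_C3/5

#4 stroke→J1  (Se1: effort source, stroke at far end)
#0 stroke→J1  (C1 integral (e out))
#1 stroke→I1  (I1 integral (f out))
#2 stroke→J1  (J1: bond 1 brought flow, rest push out)
#3 stroke→J1  (1-jn J1 has f-setter on 1)
#5 stroke→J1  (J1: bond 1 brought flow, rest push out)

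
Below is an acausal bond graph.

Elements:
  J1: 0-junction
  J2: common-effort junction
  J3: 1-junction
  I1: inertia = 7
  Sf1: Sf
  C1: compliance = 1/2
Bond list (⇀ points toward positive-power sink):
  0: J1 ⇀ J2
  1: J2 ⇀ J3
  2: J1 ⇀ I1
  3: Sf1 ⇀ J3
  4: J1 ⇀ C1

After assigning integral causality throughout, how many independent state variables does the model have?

2  (C1, I1 all integral)

bond 3 →Sf1  (Sf1 (Sf) sets flow on bond)
bond 1 →J3  (1-jn J3 has f-setter on 3)
bond 0 →J2  (J2: last free bond brings effort in)
bond 2 →I1  (I1: I, integral causality)
bond 4 →J1  (closing 0-jn rule on J1)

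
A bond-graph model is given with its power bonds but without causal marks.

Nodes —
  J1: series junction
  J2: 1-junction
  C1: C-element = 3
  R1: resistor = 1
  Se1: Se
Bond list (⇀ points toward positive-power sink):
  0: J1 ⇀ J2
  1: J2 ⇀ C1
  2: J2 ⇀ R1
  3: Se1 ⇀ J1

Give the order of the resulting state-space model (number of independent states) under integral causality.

bond 3 stroke→J1  (Se1: effort source, stroke at far end)
bond 0 stroke→J2  (J1 needs exactly one f-in)
bond 1 stroke→J2  (C1: C, integral causality)
bond 2 stroke→R1  (J2: last free bond brings flow in)

1  (C1 all integral)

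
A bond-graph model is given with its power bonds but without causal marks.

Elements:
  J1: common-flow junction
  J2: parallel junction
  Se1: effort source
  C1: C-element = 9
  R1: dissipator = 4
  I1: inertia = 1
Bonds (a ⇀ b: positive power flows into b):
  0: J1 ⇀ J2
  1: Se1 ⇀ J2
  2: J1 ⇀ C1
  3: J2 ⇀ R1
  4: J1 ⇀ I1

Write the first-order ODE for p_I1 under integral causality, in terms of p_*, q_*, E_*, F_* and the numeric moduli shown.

#1 |J2  (Se1 fixes effort; stroke away)
#0 |J1  (common-e at J2 fixed by 1)
#3 |R1  (common-e at J2 fixed by 1)
#2 |J1  (C1 integral (e out))
#4 |I1  (J1 needs exactly one f-in)

dp_I1/dt = -E_Se1 - q_C1/9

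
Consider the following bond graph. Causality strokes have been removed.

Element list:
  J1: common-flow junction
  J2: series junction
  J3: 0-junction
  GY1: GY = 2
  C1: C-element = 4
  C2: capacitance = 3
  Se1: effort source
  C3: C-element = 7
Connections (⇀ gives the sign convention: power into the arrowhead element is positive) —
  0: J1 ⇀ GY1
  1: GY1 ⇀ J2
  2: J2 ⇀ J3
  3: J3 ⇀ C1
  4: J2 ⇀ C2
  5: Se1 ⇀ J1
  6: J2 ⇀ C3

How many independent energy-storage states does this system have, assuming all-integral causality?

#5 →J1  (Se1: effort source, stroke at far end)
#0 →GY1  (J1 needs exactly one f-in)
#1 →GY1  (GY1 both-in/both-out from 0)
#2 →J2  (J2 flow already set via bond 1)
#4 →J2  (J2: bond 1 brought flow, rest push out)
#6 →J2  (1-jn J2 has f-setter on 1)
#3 →J3  (J3 needs exactly one e-in)

3  (C1, C2, C3 all integral)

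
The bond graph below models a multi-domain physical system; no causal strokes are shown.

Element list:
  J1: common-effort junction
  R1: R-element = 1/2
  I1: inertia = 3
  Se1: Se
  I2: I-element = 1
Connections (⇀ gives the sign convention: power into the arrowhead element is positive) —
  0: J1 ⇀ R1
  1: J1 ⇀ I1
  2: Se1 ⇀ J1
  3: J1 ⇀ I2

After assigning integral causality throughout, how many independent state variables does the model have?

2  (I1, I2 all integral)

b2 →J1  (Se1 fixes effort; stroke away)
b0 →R1  (J1: bond 2 brought effort, rest push out)
b1 →I1  (0-jn J1 has e-setter on 2)
b3 →I2  (J1 effort already set via bond 2)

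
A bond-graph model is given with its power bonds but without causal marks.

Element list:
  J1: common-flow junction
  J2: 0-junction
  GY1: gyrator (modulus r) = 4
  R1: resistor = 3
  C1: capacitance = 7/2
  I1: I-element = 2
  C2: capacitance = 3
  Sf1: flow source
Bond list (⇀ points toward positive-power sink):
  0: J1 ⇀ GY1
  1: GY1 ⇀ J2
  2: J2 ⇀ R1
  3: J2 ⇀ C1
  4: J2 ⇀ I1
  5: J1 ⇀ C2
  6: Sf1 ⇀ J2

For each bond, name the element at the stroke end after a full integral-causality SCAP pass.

#0 stroke→GY1
#1 stroke→GY1
#2 stroke→R1
#3 stroke→J2
#4 stroke→I1
#5 stroke→J1
#6 stroke→Sf1

β6 stroke at Sf1  (Sf1: flow source, stroke at near end)
β3 stroke at J2  (C1 outputs effort q/C1)
β1 stroke at GY1  (common-e at J2 fixed by 3)
β2 stroke at R1  (0-jn J2 has e-setter on 3)
β4 stroke at I1  (0-jn J2 has e-setter on 3)
β0 stroke at GY1  (through GY1, causality inverts; strokes same side of GY1)
β5 stroke at J1  (J1: bond 0 brought flow, rest push out)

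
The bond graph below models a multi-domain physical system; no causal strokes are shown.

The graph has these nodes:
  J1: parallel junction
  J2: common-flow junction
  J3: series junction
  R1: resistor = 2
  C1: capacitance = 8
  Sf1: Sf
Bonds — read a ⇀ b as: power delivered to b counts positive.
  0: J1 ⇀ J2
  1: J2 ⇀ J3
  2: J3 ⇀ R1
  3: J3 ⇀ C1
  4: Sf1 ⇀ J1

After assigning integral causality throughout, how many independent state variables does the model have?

β4 stroke→Sf1  (Sf1 fixes flow; stroke at Sf1)
β0 stroke→J1  (only one effort-in slot at J1)
β1 stroke→J2  (common-f at J2 fixed by 0)
β2 stroke→J3  (J3: bond 1 brought flow, rest push out)
β3 stroke→J3  (J3 flow already set via bond 1)

1  (C1 all integral)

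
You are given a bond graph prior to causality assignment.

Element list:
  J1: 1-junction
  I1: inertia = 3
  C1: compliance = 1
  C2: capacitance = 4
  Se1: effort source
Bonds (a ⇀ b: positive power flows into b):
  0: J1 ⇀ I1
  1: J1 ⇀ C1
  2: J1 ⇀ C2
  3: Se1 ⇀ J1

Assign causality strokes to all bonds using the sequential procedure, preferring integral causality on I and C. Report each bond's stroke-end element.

b3 |J1  (Se1: effort source, stroke at far end)
b0 |I1  (I1: I, integral causality)
b1 |J1  (common-f at J1 fixed by 0)
b2 |J1  (J1: bond 0 brought flow, rest push out)

bond 0 |I1
bond 1 |J1
bond 2 |J1
bond 3 |J1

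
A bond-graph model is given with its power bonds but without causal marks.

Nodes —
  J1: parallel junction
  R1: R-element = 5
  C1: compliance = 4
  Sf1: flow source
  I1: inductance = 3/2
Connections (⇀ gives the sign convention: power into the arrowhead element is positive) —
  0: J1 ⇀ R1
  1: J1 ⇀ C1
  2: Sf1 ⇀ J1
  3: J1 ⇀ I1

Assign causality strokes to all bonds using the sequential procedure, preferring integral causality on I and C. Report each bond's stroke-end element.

β2 stroke at Sf1  (Sf1 (Sf) sets flow on bond)
β1 stroke at J1  (C1 integral (e out))
β0 stroke at R1  (common-e at J1 fixed by 1)
β3 stroke at I1  (0-jn J1 has e-setter on 1)

#0 |R1
#1 |J1
#2 |Sf1
#3 |I1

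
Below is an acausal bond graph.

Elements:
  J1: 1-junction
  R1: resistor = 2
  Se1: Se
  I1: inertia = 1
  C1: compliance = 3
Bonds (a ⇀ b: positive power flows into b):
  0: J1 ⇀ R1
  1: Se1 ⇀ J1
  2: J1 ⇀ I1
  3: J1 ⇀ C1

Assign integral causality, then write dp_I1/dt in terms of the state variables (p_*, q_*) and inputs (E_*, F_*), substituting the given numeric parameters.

bond 1 |J1  (Se1 fixes effort; stroke away)
bond 2 |I1  (I1 outputs flow p/I1)
bond 0 |J1  (common-f at J1 fixed by 2)
bond 3 |J1  (J1 flow already set via bond 2)

dp_I1/dt = E_Se1 - 2*p_I1 - q_C1/3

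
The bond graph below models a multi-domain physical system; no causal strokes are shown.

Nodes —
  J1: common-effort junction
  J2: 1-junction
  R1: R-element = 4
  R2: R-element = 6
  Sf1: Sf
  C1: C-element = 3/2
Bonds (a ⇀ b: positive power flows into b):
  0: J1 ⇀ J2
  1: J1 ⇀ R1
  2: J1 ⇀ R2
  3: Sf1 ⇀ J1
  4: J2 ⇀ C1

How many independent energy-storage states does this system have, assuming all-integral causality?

bond 3 stroke→Sf1  (Sf1: flow source, stroke at near end)
bond 4 stroke→J2  (C1 integral (e out))
bond 0 stroke→J1  (J2: last free bond brings flow in)
bond 1 stroke→R1  (J1: bond 0 brought effort, rest push out)
bond 2 stroke→R2  (0-jn J1 has e-setter on 0)

1  (C1 all integral)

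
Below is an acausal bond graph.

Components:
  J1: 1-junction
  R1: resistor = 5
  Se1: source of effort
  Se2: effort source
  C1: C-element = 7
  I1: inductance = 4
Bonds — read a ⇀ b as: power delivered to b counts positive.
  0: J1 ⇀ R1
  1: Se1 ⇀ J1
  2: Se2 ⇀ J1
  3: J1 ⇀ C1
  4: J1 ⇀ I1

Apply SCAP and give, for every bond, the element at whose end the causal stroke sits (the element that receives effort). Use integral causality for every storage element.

bond 0 stroke→J1
bond 1 stroke→J1
bond 2 stroke→J1
bond 3 stroke→J1
bond 4 stroke→I1

β1 stroke at J1  (source Se1 imposes e)
β2 stroke at J1  (Se2: effort source, stroke at far end)
β3 stroke at J1  (C1 outputs effort q/C1)
β4 stroke at I1  (I1 outputs flow p/I1)
β0 stroke at J1  (1-jn J1 has f-setter on 4)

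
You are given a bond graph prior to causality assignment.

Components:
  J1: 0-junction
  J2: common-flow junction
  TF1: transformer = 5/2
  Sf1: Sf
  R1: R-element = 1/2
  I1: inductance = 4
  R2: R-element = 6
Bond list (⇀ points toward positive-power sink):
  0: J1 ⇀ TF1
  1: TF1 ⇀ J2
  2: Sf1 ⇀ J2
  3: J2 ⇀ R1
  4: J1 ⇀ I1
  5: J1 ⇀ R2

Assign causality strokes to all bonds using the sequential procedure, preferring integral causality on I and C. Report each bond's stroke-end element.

b0 →TF1
b1 →J2
b2 →Sf1
b3 →J2
b4 →I1
b5 →J1

β2 |Sf1  (Sf1 fixes flow; stroke at Sf1)
β1 |J2  (J2: bond 2 brought flow, rest push out)
β3 |J2  (J2: bond 2 brought flow, rest push out)
β0 |TF1  (through TF1, causality passes straight; one stroke at TF1)
β4 |I1  (I1 outputs flow p/I1)
β5 |J1  (J1 needs exactly one e-in)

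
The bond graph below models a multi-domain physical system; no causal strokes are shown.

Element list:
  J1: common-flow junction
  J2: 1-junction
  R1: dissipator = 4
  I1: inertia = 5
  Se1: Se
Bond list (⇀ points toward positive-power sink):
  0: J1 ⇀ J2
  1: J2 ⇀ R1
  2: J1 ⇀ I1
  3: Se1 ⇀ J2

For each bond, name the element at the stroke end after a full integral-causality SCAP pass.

β0 →J1
β1 →J2
β2 →I1
β3 →J2

β3 |J2  (Se1 fixes effort; stroke away)
β2 |I1  (I1 outputs flow p/I1)
β0 |J1  (J1 flow already set via bond 2)
β1 |J2  (common-f at J2 fixed by 0)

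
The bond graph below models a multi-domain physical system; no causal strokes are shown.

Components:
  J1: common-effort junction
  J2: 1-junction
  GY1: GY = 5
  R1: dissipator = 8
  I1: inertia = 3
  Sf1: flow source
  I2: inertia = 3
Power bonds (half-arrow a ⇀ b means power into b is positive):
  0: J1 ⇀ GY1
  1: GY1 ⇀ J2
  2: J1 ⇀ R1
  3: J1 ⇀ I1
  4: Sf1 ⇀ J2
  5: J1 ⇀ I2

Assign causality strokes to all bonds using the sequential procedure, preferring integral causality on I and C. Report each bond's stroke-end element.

β0 |J1
β1 |J2
β2 |R1
β3 |I1
β4 |Sf1
β5 |I2

#4 →Sf1  (Sf1: flow source, stroke at near end)
#1 →J2  (J2 flow already set via bond 4)
#0 →J1  (GY GY1: same side as bond 1)
#2 →R1  (J1 effort already set via bond 0)
#3 →I1  (common-e at J1 fixed by 0)
#5 →I2  (0-jn J1 has e-setter on 0)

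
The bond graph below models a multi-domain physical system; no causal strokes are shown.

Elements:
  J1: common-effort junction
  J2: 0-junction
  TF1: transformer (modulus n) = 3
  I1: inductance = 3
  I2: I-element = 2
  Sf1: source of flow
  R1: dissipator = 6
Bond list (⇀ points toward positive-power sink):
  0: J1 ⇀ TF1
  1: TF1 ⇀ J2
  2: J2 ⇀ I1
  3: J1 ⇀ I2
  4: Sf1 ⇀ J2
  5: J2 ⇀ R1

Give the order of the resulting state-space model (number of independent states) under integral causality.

#4 stroke at Sf1  (source Sf1 imposes f)
#2 stroke at I1  (I1 integral (f out))
#3 stroke at I2  (I2: I, integral causality)
#0 stroke at J1  (closing 0-jn rule on J1)
#1 stroke at TF1  (TF1 one-in-one-out from 0)
#5 stroke at J2  (J2 needs exactly one e-in)

2  (I1, I2 all integral)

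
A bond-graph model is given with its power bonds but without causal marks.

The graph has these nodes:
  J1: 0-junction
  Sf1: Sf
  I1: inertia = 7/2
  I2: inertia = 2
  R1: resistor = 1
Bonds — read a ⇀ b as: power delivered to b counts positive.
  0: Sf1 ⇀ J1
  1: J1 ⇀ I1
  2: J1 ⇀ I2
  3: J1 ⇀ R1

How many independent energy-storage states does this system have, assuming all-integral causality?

β0 →Sf1  (source Sf1 imposes f)
β1 →I1  (I1: I, integral causality)
β2 →I2  (I2 integral (f out))
β3 →J1  (only one effort-in slot at J1)

2  (I1, I2 all integral)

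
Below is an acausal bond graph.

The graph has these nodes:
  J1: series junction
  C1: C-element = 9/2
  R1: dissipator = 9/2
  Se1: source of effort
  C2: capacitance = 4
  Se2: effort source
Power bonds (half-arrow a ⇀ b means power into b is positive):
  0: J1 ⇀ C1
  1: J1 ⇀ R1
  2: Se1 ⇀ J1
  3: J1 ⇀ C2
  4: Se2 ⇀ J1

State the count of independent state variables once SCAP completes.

#2 →J1  (source Se1 imposes e)
#4 →J1  (Se2: effort source, stroke at far end)
#0 →J1  (prefer integral on C1)
#3 →J1  (C2 outputs effort q/C2)
#1 →R1  (only one flow-in slot at J1)

2  (C1, C2 all integral)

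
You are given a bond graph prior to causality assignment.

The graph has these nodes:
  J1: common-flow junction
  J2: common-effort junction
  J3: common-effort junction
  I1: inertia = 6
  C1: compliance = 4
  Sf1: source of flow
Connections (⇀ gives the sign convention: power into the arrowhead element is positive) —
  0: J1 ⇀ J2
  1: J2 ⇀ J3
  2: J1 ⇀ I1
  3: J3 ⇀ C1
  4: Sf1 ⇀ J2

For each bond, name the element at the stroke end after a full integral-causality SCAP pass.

#4 →Sf1  (source Sf1 imposes f)
#2 →I1  (I1 integral (f out))
#0 →J1  (common-f at J1 fixed by 2)
#1 →J2  (J2 needs exactly one e-in)
#3 →J3  (closing 0-jn rule on J3)

b0 stroke at J1
b1 stroke at J2
b2 stroke at I1
b3 stroke at J3
b4 stroke at Sf1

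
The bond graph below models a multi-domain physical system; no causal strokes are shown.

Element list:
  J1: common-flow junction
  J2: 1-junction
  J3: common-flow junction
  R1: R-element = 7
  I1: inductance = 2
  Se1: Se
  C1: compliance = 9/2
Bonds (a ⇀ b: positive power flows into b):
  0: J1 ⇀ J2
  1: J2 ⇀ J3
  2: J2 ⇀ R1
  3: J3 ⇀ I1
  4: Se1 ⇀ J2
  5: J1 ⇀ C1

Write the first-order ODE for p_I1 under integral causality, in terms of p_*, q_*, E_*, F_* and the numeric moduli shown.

β4 stroke at J2  (source Se1 imposes e)
β3 stroke at I1  (prefer integral on I1)
β1 stroke at J3  (J3: bond 3 brought flow, rest push out)
β0 stroke at J2  (J2: bond 1 brought flow, rest push out)
β2 stroke at J2  (J2 flow already set via bond 1)
β5 stroke at J1  (common-f at J1 fixed by 0)

dp_I1/dt = E_Se1 - 7*p_I1/2 - 2*q_C1/9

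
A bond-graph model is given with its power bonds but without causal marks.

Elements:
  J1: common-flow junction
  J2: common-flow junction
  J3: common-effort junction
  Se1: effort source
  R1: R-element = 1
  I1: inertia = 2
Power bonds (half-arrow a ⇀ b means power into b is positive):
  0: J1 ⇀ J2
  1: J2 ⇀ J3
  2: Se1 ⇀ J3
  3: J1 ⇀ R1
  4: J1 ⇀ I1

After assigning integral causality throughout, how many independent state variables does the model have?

bond 2 →J3  (Se1: effort source, stroke at far end)
bond 1 →J2  (0-jn J3 has e-setter on 2)
bond 0 →J1  (only one flow-in slot at J2)
bond 4 →I1  (prefer integral on I1)
bond 3 →J1  (1-jn J1 has f-setter on 4)

1  (I1 all integral)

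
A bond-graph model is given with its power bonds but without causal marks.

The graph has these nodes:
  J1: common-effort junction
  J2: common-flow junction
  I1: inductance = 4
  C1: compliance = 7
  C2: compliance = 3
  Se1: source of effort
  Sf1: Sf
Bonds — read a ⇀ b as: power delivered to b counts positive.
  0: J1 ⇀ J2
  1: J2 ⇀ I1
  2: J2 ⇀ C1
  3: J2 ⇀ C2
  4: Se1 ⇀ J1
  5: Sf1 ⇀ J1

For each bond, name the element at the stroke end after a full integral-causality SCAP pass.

b4 stroke→J1  (Se1 fixes effort; stroke away)
b5 stroke→Sf1  (source Sf1 imposes f)
b0 stroke→J2  (J1: bond 4 brought effort, rest push out)
b1 stroke→I1  (I1: I, integral causality)
b2 stroke→J2  (1-jn J2 has f-setter on 1)
b3 stroke→J2  (J2 flow already set via bond 1)

β0 →J2
β1 →I1
β2 →J2
β3 →J2
β4 →J1
β5 →Sf1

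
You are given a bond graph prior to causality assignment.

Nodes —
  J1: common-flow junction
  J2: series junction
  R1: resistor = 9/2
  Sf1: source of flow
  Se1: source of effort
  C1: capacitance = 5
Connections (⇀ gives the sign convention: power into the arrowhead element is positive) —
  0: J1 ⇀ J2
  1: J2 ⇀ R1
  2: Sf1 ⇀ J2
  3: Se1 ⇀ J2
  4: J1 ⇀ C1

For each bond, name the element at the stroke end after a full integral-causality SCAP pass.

bond 0 stroke at J2
bond 1 stroke at J2
bond 2 stroke at Sf1
bond 3 stroke at J2
bond 4 stroke at J1

b2 |Sf1  (Sf1 (Sf) sets flow on bond)
b3 |J2  (source Se1 imposes e)
b0 |J2  (common-f at J2 fixed by 2)
b1 |J2  (J2 flow already set via bond 2)
b4 |J1  (1-jn J1 has f-setter on 0)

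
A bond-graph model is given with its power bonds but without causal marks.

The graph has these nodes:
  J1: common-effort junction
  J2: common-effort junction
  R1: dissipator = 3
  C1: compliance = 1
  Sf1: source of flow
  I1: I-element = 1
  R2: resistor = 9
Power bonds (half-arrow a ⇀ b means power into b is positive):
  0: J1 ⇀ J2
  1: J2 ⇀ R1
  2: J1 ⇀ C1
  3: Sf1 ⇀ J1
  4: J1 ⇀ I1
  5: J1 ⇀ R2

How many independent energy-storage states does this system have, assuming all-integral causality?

2  (C1, I1 all integral)

β3 |Sf1  (Sf1 fixes flow; stroke at Sf1)
β2 |J1  (C1 integral (e out))
β0 |J2  (common-e at J1 fixed by 2)
β4 |I1  (0-jn J1 has e-setter on 2)
β5 |R2  (J1 effort already set via bond 2)
β1 |R1  (J2: bond 0 brought effort, rest push out)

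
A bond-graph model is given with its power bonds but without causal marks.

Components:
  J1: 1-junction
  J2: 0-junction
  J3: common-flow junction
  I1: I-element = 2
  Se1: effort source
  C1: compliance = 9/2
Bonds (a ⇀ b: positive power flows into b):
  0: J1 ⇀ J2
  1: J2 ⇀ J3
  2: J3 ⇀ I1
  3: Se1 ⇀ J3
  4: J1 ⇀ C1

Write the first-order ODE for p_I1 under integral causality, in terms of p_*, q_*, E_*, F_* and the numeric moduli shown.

dp_I1/dt = E_Se1 - 2*q_C1/9

#3 →J3  (Se1 (Se) sets effort on bond)
#2 →I1  (I1: I, integral causality)
#1 →J3  (1-jn J3 has f-setter on 2)
#0 →J2  (closing 0-jn rule on J2)
#4 →J1  (1-jn J1 has f-setter on 0)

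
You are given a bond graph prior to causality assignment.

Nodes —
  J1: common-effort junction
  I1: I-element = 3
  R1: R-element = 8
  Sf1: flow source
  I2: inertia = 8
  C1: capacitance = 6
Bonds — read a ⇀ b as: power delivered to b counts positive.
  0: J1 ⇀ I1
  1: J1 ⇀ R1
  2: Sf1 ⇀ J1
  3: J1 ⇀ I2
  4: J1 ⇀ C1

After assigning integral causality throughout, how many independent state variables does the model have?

b2 stroke at Sf1  (Sf1 fixes flow; stroke at Sf1)
b0 stroke at I1  (I1: I, integral causality)
b3 stroke at I2  (I2: I, integral causality)
b4 stroke at J1  (prefer integral on C1)
b1 stroke at R1  (common-e at J1 fixed by 4)

3  (C1, I1, I2 all integral)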